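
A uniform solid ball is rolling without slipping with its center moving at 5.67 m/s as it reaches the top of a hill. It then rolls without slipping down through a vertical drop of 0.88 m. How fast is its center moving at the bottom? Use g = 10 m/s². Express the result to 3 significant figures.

For this body I = (2/5)MR², i.e. k = I/(MR²) = 0.4.
Since it rolls without slipping, ω = v/R and KE = ½Mv² + ½Iω² = ½(1+k)Mv² = (7/10)Mv².
Energy conservation: (7/10)Mv₀² + Mgh = (7/10)Mv², so v² = v₀² + 2gh/(1+k).
v = √(5.67² + 2×10×0.88/1.4) = √44.72 ≈ 6.69 m/s.

v ≈ 6.69 m/s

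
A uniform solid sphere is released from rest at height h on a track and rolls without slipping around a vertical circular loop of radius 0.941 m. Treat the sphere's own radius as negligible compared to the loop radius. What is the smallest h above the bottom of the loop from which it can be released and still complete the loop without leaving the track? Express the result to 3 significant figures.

h_min ≈ 2.54 m

For this body I = (2/5)MR², i.e. k = I/(MR²) = 0.4.
At the top of the loop, the minimum-contact condition is Mg = Mv_top²/r, so v_top² = gr.
With ω = v/R, the kinetic energy at speed v is ½(1+k)Mv² = (7/10)Mv².
Energy conservation from release (height h) to the top (height 2r): Mgh = Mg(2r) + (7/10)M·gr.
Thus h_min = 2r + (1+k)r/2 = r(2 + 1.4/2) = 0.941 × 2.7 ≈ 2.54 m.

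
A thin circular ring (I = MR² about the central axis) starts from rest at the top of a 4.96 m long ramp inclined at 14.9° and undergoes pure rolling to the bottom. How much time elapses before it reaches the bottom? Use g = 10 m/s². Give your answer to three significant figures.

t ≈ 2.78 s

The moment of inertia is MR², giving k ≡ I/(MR²) = 1.
Newton's second law down the slope: Mg sinθ − f = Ma. The torque equation fR = Iα (with α = a/R) gives f = kMa.
Hence a = g sinθ/(1+k) = 10×sin14.9°/2 = 1.286 m/s².
With constant a from rest, t = √(2L/a) = √(2·4.96/1.286) ≈ 2.78 s.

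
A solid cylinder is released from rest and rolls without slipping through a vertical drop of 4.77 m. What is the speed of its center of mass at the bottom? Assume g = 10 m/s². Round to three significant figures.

The moment of inertia is (1/2)MR², giving k ≡ I/(MR²) = 0.5.
Pure rolling means v = ωR; then KE = ½Mv² + ½I(v/R)² = ½(1+k)Mv² = (3/4)Mv².
Energy conservation: Mgh = (3/4)Mv², so v = √(2gh/(1+k)) = √(2 × 10 × 4.77 / 1.5) ≈ 7.97 m/s.

v ≈ 7.97 m/s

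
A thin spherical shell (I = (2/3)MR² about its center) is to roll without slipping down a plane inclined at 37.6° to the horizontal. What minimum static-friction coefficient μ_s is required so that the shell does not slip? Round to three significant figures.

For this body I = (2/3)MR², i.e. k = I/(MR²) = 2/3.
Newton's second law down the slope: Mg sinθ − f = Ma. The torque equation fR = Iα (with α = a/R) gives f = kMa.
These give a = g sinθ/(1+k) and the required friction f = kMg sinθ/(1+k).
With N = Mg cosθ, the no-slip condition f ≤ μN gives μ_min = f/N = k tanθ/(1+k).
μ_min = (2/3) × tan37.6° / 1.667 ≈ 0.308.

μ_min ≈ 0.308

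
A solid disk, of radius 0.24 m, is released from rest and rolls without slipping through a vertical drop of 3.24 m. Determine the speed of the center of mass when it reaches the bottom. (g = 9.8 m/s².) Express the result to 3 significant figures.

v ≈ 6.51 m/s

The moment of inertia is (1/2)MR², giving k ≡ I/(MR²) = 0.5.
Since it rolls without slipping, ω = v/R and KE = ½Mv² + ½Iω² = ½(1+k)Mv² = (3/4)Mv².
Setting Mgh = (3/4)Mv² gives v = √(2gh/(1+k)) = √(2·9.8·3.24/1.5) ≈ 6.51 m/s.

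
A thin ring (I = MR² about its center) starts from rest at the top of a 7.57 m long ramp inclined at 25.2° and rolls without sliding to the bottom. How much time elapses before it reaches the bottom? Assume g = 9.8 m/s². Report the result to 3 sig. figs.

Here I = MR², so the shape factor k = I/(MR²) = 1.
Newton's second law down the slope: Mg sinθ − f = Ma. The torque equation fR = Iα (with α = a/R) gives f = kMa.
Hence a = g sinθ/(1+k) = 9.8×sin25.2°/2 = 2.086 m/s².
With constant a from rest, t = √(2L/a) = √(2·7.57/2.086) ≈ 2.69 s.

t ≈ 2.69 s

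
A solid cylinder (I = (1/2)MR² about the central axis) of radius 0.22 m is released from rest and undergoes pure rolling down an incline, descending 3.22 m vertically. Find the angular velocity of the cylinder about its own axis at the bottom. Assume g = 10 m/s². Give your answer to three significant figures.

ω ≈ 29.8 rad/s

Here I = (1/2)MR², so the shape factor k = I/(MR²) = 0.5.
Rolling without slipping gives ω = v/R, so the total kinetic energy is ½Mv² + ½Iω² = ½(1+k)Mv² = (3/4)Mv².
Energy conservation Mgh = ½(1+k)Mv² gives v = √(2gh/(1+k)) = √(2 × 10 × 3.22 / 1.5) = 6.552 m/s.
The angular speed follows from ω = v/R = 6.552/0.22 ≈ 29.8 rad/s.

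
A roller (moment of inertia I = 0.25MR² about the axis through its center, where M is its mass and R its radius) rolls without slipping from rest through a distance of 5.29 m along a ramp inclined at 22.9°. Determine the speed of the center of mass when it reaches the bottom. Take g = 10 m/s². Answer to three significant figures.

Here I = 0.25MR², so the shape factor k = I/(MR²) = 0.25.
The rolling condition ω = v/R makes the rotational term ½I(v/R)² = ½kMv², so KE_total = ½(1+k)Mv² = (5/8)Mv².
The vertical drop is h = L sinθ = 5.29 × sin22.9° = 2.058 m.
Setting Mgh = (5/8)Mv² gives v = √(2gh/(1+k)) = √(2·10·2.058/1.25) ≈ 5.74 m/s.

v ≈ 5.74 m/s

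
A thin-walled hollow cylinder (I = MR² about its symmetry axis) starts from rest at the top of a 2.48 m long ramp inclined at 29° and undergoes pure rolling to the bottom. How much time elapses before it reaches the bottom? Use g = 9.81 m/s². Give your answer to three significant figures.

t ≈ 1.44 s

Here I = MR², so the shape factor k = I/(MR²) = 1.
Newton's second law down the slope: Mg sinθ − f = Ma. The torque equation fR = Iα (with α = a/R) gives f = kMa.
Hence a = g sinθ/(1+k) = 9.81×sin29°/2 = 2.378 m/s².
Starting from rest, L = ½at², so t = √(2L/a) = √(2×2.48/2.378) ≈ 1.44 s.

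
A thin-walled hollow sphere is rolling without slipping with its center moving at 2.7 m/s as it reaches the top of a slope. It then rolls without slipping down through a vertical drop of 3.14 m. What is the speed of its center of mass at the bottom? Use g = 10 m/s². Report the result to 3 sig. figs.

v ≈ 6.71 m/s

For this body I = (2/3)MR², i.e. k = I/(MR²) = 2/3.
Pure rolling means v = ωR; then KE = ½Mv² + ½I(v/R)² = ½(1+k)Mv² = (5/6)Mv².
Energy conservation: (5/6)Mv₀² + Mgh = (5/6)Mv², so v² = v₀² + 2gh/(1+k).
v = √(2.7² + 2×10×3.14/1.667) = √44.97 ≈ 6.71 m/s.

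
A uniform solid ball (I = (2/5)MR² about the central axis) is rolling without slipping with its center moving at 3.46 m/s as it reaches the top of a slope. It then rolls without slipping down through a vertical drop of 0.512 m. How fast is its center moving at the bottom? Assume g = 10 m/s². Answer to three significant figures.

v ≈ 4.39 m/s

With I = (2/5)MR², the ratio k = I/(MR²) is 0.4.
Pure rolling means v = ωR; then KE = ½Mv² + ½I(v/R)² = ½(1+k)Mv² = (7/10)Mv².
Energy conservation: (7/10)Mv₀² + Mgh = (7/10)Mv², so v² = v₀² + 2gh/(1+k).
v = √(3.46² + 2×10×0.512/1.4) = √19.29 ≈ 4.39 m/s.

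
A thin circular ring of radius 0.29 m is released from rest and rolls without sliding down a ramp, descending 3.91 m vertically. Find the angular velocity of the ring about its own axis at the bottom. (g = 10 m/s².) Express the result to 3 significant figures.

Here I = MR², so the shape factor k = I/(MR²) = 1.
Since it rolls without slipping, ω = v/R and KE = ½Mv² + ½Iω² = ½(1+k)Mv² = Mv².
Energy conservation Mgh = ½(1+k)Mv² gives v = √(2gh/(1+k)) = √(2 × 10 × 3.91 / 2) = 6.253 m/s.
Then ω = v/R = 6.253 / 0.29 ≈ 21.6 rad/s.

ω ≈ 21.6 rad/s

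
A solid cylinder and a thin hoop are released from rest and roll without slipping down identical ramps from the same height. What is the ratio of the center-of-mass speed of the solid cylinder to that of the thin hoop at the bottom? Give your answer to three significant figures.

v_ratio ≈ 1.15

Each satisfies Mgh = ½(1+k)Mv² with k = I/(MR²), so v ∝ 1/√(1+k).
For the solid cylinder k = 0.5; for the thin hoop k = 1.
v₁/v₂ = √((1+k₂)/(1+k₁)) = √(2/1.5) ≈ 1.15.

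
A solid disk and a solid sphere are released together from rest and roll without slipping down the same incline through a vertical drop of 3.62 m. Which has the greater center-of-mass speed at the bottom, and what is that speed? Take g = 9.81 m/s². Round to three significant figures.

For rolling without slipping, Mgh = ½(1+k)Mv² where k = I/(MR²), so v = √(2gh/(1+k)).
Solid disk: k = 0.5, giving v = √(2×9.81×3.62/1.5) = 6.881 m/s.
Solid sphere: k = 0.4, giving v = √(2×9.81×3.62/1.4) = 7.123 m/s.
The smaller k wins: the solid sphere, at ≈ 7.12 m/s.

the solid sphere, at v ≈ 7.12 m/s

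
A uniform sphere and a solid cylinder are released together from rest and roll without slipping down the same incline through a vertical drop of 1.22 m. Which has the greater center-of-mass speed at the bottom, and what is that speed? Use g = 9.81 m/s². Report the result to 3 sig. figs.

the uniform sphere, at v ≈ 4.13 m/s

For rolling without slipping, Mgh = ½(1+k)Mv² where k = I/(MR²), so v = √(2gh/(1+k)).
Uniform sphere: k = 0.4, giving v = √(2×9.81×1.22/1.4) = 4.135 m/s.
Solid cylinder: k = 0.5, giving v = √(2×9.81×1.22/1.5) = 3.995 m/s.
The smaller k wins: the uniform sphere, at ≈ 4.13 m/s.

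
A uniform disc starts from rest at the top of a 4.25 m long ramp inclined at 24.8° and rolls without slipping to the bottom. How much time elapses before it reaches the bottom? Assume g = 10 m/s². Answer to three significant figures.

t ≈ 1.74 s

With I = (1/2)MR², the ratio k = I/(MR²) is 0.5.
Newton's second law down the slope: Mg sinθ − f = Ma. The torque equation fR = Iα (with α = a/R) gives f = kMa.
Hence a = g sinθ/(1+k) = 10×sin24.8°/1.5 = 2.796 m/s².
With constant a from rest, t = √(2L/a) = √(2·4.25/2.796) ≈ 1.74 s.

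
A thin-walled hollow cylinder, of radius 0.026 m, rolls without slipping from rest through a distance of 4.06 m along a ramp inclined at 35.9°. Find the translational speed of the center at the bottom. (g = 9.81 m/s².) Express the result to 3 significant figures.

The moment of inertia is MR², giving k ≡ I/(MR²) = 1.
The rolling condition ω = v/R makes the rotational term ½I(v/R)² = ½kMv², so KE_total = ½(1+k)Mv² = Mv².
The vertical drop is h = L sinθ = 4.06 × sin35.9° = 2.381 m.
Setting Mgh = Mv² gives v = √(2gh/(1+k)) = √(2·9.81·2.381/2) ≈ 4.83 m/s.

v ≈ 4.83 m/s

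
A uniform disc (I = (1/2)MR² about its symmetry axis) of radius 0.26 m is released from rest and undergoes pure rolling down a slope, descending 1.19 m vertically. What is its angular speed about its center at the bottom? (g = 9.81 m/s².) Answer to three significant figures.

The moment of inertia is (1/2)MR², giving k ≡ I/(MR²) = 0.5.
Rolling without slipping gives ω = v/R, so the total kinetic energy is ½Mv² + ½Iω² = ½(1+k)Mv² = (3/4)Mv².
Energy conservation Mgh = ½(1+k)Mv² gives v = √(2gh/(1+k)) = √(2 × 9.81 × 1.19 / 1.5) = 3.945 m/s.
The angular speed follows from ω = v/R = 3.945/0.26 ≈ 15.2 rad/s.

ω ≈ 15.2 rad/s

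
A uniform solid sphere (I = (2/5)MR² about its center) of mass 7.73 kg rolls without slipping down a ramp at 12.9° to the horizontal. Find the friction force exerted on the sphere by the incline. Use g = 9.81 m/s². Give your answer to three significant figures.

The moment of inertia is (2/5)MR², giving k ≡ I/(MR²) = 0.4.
Newton's second law down the slope: Mg sinθ − f = Ma. The torque equation fR = Iα (with α = a/R) gives f = kMa.
Combining, a = g sinθ/(1+k) and f = kMa = kMg sinθ/(1+k).
f = 0.4 × 7.73 × 9.81 × sin12.9° / 1.4 ≈ 4.84 N.

f ≈ 4.84 N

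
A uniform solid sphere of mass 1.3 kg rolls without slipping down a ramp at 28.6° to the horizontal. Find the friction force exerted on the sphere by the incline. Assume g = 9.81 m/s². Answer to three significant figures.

The moment of inertia is (2/5)MR², giving k ≡ I/(MR²) = 0.4.
Translational: Mg sinθ − f = Ma. Rotational about the CM: fR = Iα = kMRa, so f = kMa.
Combining, a = g sinθ/(1+k) and f = kMa = kMg sinθ/(1+k).
f = 0.4 × 1.3 × 9.81 × sin28.6° / 1.4 ≈ 1.74 N.

f ≈ 1.74 N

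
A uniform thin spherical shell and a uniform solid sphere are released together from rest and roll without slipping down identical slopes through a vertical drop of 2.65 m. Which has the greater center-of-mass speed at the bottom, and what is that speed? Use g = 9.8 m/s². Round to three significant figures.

For rolling without slipping, Mgh = ½(1+k)Mv² where k = I/(MR²), so v = √(2gh/(1+k)).
Uniform thin spherical shell: k = 2/3, giving v = √(2×9.8×2.65/1.667) = 5.582 m/s.
Uniform solid sphere: k = 0.4, giving v = √(2×9.8×2.65/1.4) = 6.091 m/s.
The smaller k wins: the uniform solid sphere, at ≈ 6.09 m/s.

the uniform solid sphere, at v ≈ 6.09 m/s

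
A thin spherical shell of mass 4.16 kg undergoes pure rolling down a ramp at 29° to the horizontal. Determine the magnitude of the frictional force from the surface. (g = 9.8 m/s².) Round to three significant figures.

For this body I = (2/3)MR², i.e. k = I/(MR²) = 2/3.
Along the incline Mg sinθ − f = Ma, and torque about the center fR = Iα = kMR²(a/R) gives f = kMa.
Combining, a = g sinθ/(1+k) and f = kMa = kMg sinθ/(1+k).
f = (2/3) × 4.16 × 9.8 × sin29° / 1.667 ≈ 7.91 N.

f ≈ 7.91 N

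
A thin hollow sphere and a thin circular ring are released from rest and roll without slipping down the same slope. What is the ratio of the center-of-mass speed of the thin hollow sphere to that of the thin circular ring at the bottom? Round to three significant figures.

Each satisfies Mgh = ½(1+k)Mv² with k = I/(MR²), so v ∝ 1/√(1+k).
For the thin hollow sphere k = 2/3; for the thin circular ring k = 1.
v₁/v₂ = √((1+k₂)/(1+k₁)) = √(2/1.667) ≈ 1.10.

v_ratio ≈ 1.10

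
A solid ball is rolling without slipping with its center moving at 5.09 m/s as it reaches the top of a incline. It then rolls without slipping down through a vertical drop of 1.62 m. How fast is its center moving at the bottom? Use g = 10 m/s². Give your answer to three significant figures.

v ≈ 7.00 m/s

Here I = (2/5)MR², so the shape factor k = I/(MR²) = 0.4.
The rolling condition ω = v/R makes the rotational term ½I(v/R)² = ½kMv², so KE_total = ½(1+k)Mv² = (7/10)Mv².
Energy conservation: (7/10)Mv₀² + Mgh = (7/10)Mv², so v² = v₀² + 2gh/(1+k).
v = √(5.09² + 2×10×1.62/1.4) = √49.05 ≈ 7.00 m/s.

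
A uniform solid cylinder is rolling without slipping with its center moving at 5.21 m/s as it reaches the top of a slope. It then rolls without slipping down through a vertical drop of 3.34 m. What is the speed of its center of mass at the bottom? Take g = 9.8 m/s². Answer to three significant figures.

v ≈ 8.41 m/s

For this body I = (1/2)MR², i.e. k = I/(MR²) = 0.5.
Since it rolls without slipping, ω = v/R and KE = ½Mv² + ½Iω² = ½(1+k)Mv² = (3/4)Mv².
Energy conservation: (3/4)Mv₀² + Mgh = (3/4)Mv², so v² = v₀² + 2gh/(1+k).
v = √(5.21² + 2×9.8×3.34/1.5) = √70.79 ≈ 8.41 m/s.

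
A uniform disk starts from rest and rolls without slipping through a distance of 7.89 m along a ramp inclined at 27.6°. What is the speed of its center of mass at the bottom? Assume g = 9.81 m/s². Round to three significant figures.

v ≈ 6.91 m/s

With I = (1/2)MR², the ratio k = I/(MR²) is 0.5.
The rolling condition ω = v/R makes the rotational term ½I(v/R)² = ½kMv², so KE_total = ½(1+k)Mv² = (3/4)Mv².
The vertical drop is h = L sinθ = 7.89 × sin27.6° = 3.655 m.
Energy conservation: Mgh = (3/4)Mv², so v = √(2gh/(1+k)) = √(2 × 9.81 × 3.655 / 1.5) ≈ 6.91 m/s.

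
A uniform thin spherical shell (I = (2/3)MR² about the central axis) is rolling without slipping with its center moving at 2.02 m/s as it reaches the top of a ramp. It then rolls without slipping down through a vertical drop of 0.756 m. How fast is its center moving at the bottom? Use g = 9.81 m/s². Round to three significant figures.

With I = (2/3)MR², the ratio k = I/(MR²) is 2/3.
Since it rolls without slipping, ω = v/R and KE = ½Mv² + ½Iω² = ½(1+k)Mv² = (5/6)Mv².
Conserving energy between top and bottom: (5/6)Mv² = (5/6)Mv₀² + Mgh, hence v² = v₀² + 2gh/(1+k).
v = √(2.02² + 2×9.81×0.756/1.667) = √12.98 ≈ 3.60 m/s.

v ≈ 3.60 m/s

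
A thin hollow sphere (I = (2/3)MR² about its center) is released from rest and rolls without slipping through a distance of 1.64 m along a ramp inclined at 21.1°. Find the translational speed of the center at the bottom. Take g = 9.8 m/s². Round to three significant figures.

v ≈ 2.63 m/s

With I = (2/3)MR², the ratio k = I/(MR²) is 2/3.
Pure rolling means v = ωR; then KE = ½Mv² + ½I(v/R)² = ½(1+k)Mv² = (5/6)Mv².
The vertical drop is h = L sinθ = 1.64 × sin21.1° = 0.5904 m.
Setting Mgh = (5/6)Mv² gives v = √(2gh/(1+k)) = √(2·9.8·0.5904/1.667) ≈ 2.63 m/s.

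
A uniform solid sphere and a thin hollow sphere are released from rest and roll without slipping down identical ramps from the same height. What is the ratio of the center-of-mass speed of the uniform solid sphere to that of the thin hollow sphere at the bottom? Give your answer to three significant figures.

v_ratio ≈ 1.09

Each satisfies Mgh = ½(1+k)Mv² with k = I/(MR²), so v ∝ 1/√(1+k).
For the uniform solid sphere k = 0.4; for the thin hollow sphere k = 2/3.
v₁/v₂ = √((1+k₂)/(1+k₁)) = √(1.667/1.4) ≈ 1.09.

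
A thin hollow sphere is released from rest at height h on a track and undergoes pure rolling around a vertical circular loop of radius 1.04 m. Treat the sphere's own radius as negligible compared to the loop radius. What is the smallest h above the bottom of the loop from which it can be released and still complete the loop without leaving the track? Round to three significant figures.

h_min ≈ 2.95 m

With I = (2/3)MR², the ratio k = I/(MR²) is 2/3.
At the top, contact is just lost when gravity alone supplies the centripetal force: Mg = Mv_top²/r, i.e. v_top² = gr.
With ω = v/R, the kinetic energy at speed v is ½(1+k)Mv² = (5/6)Mv².
Energy conservation from release (height h) to the top (height 2r): Mgh = Mg(2r) + (5/6)M·gr.
Thus h_min = 2r + (1+k)r/2 = r(2 + 1.667/2) = 1.04 × 2.833 ≈ 2.95 m.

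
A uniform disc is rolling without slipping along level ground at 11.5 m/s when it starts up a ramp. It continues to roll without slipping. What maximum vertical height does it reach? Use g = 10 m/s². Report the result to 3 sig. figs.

The moment of inertia is (1/2)MR², giving k ≡ I/(MR²) = 0.5.
The rolling condition ω = v/R makes the rotational term ½I(v/R)² = ½kMv², so KE_total = ½(1+k)Mv² = (3/4)Mv².
All of this converts to potential energy at the highest point: (3/4)Mv₀² = Mgh.
Thus h = (1+k)v₀²/(2g) = 1.5 × 11.5² / (2 × 10) ≈ 9.92 m.

h ≈ 9.92 m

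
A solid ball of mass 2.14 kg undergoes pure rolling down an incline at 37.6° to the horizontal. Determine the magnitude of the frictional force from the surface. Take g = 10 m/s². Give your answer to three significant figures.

f ≈ 3.73 N

Here I = (2/5)MR², so the shape factor k = I/(MR²) = 0.4.
Along the incline Mg sinθ − f = Ma, and torque about the center fR = Iα = kMR²(a/R) gives f = kMa.
Combining, a = g sinθ/(1+k) and f = kMa = kMg sinθ/(1+k).
f = 0.4 × 2.14 × 10 × sin37.6° / 1.4 ≈ 3.73 N.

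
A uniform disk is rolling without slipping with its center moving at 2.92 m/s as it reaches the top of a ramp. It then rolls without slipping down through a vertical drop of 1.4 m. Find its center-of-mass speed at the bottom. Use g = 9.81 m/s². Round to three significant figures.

The moment of inertia is (1/2)MR², giving k ≡ I/(MR²) = 0.5.
Rolling without slipping gives ω = v/R, so the total kinetic energy is ½Mv² + ½Iω² = ½(1+k)Mv² = (3/4)Mv².
Conserving energy between top and bottom: (3/4)Mv² = (3/4)Mv₀² + Mgh, hence v² = v₀² + 2gh/(1+k).
v = √(2.92² + 2×9.81×1.4/1.5) = √26.84 ≈ 5.18 m/s.

v ≈ 5.18 m/s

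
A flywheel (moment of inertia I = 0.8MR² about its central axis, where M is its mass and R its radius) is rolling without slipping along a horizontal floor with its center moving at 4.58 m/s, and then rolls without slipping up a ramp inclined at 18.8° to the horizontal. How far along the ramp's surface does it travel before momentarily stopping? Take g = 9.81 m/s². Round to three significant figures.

With I = 0.8MR², the ratio k = I/(MR²) is 0.8.
Since it rolls without slipping, ω = v/R and KE = ½Mv² + ½Iω² = ½(1+k)Mv² = (9/10)Mv².
Setting this equal to Mgh gives the vertical rise h = (1+k)v₀²/(2g) = 1.8×4.58²/(2×9.81) = 1.924 m.
The distance along the slope is d = h/sinθ = 1.924/sin18.8° ≈ 5.97 m.

d ≈ 5.97 m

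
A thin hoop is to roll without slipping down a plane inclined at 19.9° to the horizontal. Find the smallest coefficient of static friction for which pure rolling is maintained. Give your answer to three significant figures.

For this body I = MR², i.e. k = I/(MR²) = 1.
Newton's second law down the slope: Mg sinθ − f = Ma. The torque equation fR = Iα (with α = a/R) gives f = kMa.
These give a = g sinθ/(1+k) and the required friction f = kMg sinθ/(1+k).
The normal force is N = Mg cosθ, so μ_min = f/N = k tanθ/(1+k).
μ_min = 1 × tan19.9° / 2 ≈ 0.181.

μ_min ≈ 0.181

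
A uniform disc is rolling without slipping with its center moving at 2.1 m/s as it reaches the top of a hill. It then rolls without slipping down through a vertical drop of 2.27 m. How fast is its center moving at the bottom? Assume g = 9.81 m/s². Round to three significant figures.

v ≈ 5.84 m/s

For this body I = (1/2)MR², i.e. k = I/(MR²) = 0.5.
The rolling condition ω = v/R makes the rotational term ½I(v/R)² = ½kMv², so KE_total = ½(1+k)Mv² = (3/4)Mv².
Conserving energy between top and bottom: (3/4)Mv² = (3/4)Mv₀² + Mgh, hence v² = v₀² + 2gh/(1+k).
v = √(2.1² + 2×9.81×2.27/1.5) = √34.1 ≈ 5.84 m/s.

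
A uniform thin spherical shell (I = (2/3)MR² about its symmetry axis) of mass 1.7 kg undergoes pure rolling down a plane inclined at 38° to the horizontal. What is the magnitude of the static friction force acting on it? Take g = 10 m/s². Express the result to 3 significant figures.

For this body I = (2/3)MR², i.e. k = I/(MR²) = 2/3.
Along the incline Mg sinθ − f = Ma, and torque about the center fR = Iα = kMR²(a/R) gives f = kMa.
Combining, a = g sinθ/(1+k) and f = kMa = kMg sinθ/(1+k).
f = (2/3) × 1.7 × 10 × sin38° / 1.667 ≈ 4.19 N.

f ≈ 4.19 N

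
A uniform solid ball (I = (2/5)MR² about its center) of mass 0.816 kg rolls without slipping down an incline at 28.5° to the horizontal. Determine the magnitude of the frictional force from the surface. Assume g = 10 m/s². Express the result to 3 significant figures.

The moment of inertia is (2/5)MR², giving k ≡ I/(MR²) = 0.4.
Translational: Mg sinθ − f = Ma. Rotational about the CM: fR = Iα = kMRa, so f = kMa.
Combining, a = g sinθ/(1+k) and f = kMa = kMg sinθ/(1+k).
f = 0.4 × 0.816 × 10 × sin28.5° / 1.4 ≈ 1.11 N.

f ≈ 1.11 N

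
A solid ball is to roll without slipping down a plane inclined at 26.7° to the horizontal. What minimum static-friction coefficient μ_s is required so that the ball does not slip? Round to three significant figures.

The moment of inertia is (2/5)MR², giving k ≡ I/(MR²) = 0.4.
Newton's second law down the slope: Mg sinθ − f = Ma. The torque equation fR = Iα (with α = a/R) gives f = kMa.
These give a = g sinθ/(1+k) and the required friction f = kMg sinθ/(1+k).
The normal force is N = Mg cosθ, so μ_min = f/N = k tanθ/(1+k).
μ_min = 0.4 × tan26.7° / 1.4 ≈ 0.144.

μ_min ≈ 0.144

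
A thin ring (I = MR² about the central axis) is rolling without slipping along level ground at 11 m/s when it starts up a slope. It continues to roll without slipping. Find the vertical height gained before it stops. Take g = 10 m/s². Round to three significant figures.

h ≈ 12.1 m

The moment of inertia is MR², giving k ≡ I/(MR²) = 1.
Pure rolling means v = ωR; then KE = ½Mv² + ½I(v/R)² = ½(1+k)Mv² = Mv².
At the top the kinetic energy is zero, so Mv₀² = Mgh.
Thus h = (1+k)v₀²/(2g) = 2 × 11² / (2 × 10) ≈ 12.1 m.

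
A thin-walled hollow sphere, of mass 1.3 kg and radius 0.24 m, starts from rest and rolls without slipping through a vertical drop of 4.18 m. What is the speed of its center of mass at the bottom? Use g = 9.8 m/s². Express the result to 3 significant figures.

The moment of inertia is (2/3)MR², giving k ≡ I/(MR²) = 2/3.
Rolling without slipping gives ω = v/R, so the total kinetic energy is ½Mv² + ½Iω² = ½(1+k)Mv² = (5/6)Mv².
Energy conservation: Mgh = (5/6)Mv², so v = √(2gh/(1+k)) = √(2 × 9.8 × 4.18 / 1.667) ≈ 7.01 m/s.

v ≈ 7.01 m/s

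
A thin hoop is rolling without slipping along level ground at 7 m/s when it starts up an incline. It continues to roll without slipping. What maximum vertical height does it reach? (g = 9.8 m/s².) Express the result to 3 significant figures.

h ≈ 5.00 m

Here I = MR², so the shape factor k = I/(MR²) = 1.
Since it rolls without slipping, ω = v/R and KE = ½Mv² + ½Iω² = ½(1+k)Mv² = Mv².
All of this converts to potential energy at the highest point: Mv₀² = Mgh.
Thus h = (1+k)v₀²/(2g) = 2 × 7² / (2 × 9.8) ≈ 5.00 m.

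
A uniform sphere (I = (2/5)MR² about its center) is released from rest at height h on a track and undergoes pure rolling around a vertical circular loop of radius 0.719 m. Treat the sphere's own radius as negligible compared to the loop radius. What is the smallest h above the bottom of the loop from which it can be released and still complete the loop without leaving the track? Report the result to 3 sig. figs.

With I = (2/5)MR², the ratio k = I/(MR²) is 0.4.
At the top, contact is just lost when gravity alone supplies the centripetal force: Mg = Mv_top²/r, i.e. v_top² = gr.
With ω = v/R, the kinetic energy at speed v is ½(1+k)Mv² = (7/10)Mv².
Energy conservation from release (height h) to the top (height 2r): Mgh = Mg(2r) + (7/10)M·gr.
Thus h_min = 2r + (1+k)r/2 = r(2 + 1.4/2) = 0.719 × 2.7 ≈ 1.94 m.

h_min ≈ 1.94 m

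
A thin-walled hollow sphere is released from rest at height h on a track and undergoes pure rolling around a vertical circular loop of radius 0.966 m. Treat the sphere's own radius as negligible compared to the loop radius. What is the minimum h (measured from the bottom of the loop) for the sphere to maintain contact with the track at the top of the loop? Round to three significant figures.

h_min ≈ 2.74 m

For this body I = (2/3)MR², i.e. k = I/(MR²) = 2/3.
At the top, contact is just lost when gravity alone supplies the centripetal force: Mg = Mv_top²/r, i.e. v_top² = gr.
With ω = v/R, the kinetic energy at speed v is ½(1+k)Mv² = (5/6)Mv².
Energy conservation from release (height h) to the top (height 2r): Mgh = Mg(2r) + (5/6)M·gr.
Thus h_min = 2r + (1+k)r/2 = r(2 + 1.667/2) = 0.966 × 2.833 ≈ 2.74 m.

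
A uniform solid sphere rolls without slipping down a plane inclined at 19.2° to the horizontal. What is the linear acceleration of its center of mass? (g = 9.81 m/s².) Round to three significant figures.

Here I = (2/5)MR², so the shape factor k = I/(MR²) = 0.4.
Along the incline Mg sinθ − f = Ma, and torque about the center fR = Iα = kMR²(a/R) gives f = kMa.
Eliminating f: Mg sinθ = (1+k)Ma, so a = g sinθ/(1+k) = 9.81 × sin19.2° / 1.4 ≈ 2.30 m/s².

a ≈ 2.30 m/s²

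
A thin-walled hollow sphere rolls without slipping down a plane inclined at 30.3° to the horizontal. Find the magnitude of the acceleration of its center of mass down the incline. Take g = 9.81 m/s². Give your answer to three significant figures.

The moment of inertia is (2/3)MR², giving k ≡ I/(MR²) = 2/3.
Translational: Mg sinθ − f = Ma. Rotational about the CM: fR = Iα = kMRa, so f = kMa.
Eliminating f: Mg sinθ = (1+k)Ma, so a = g sinθ/(1+k) = 9.81 × sin30.3° / 1.667 ≈ 2.97 m/s².

a ≈ 2.97 m/s²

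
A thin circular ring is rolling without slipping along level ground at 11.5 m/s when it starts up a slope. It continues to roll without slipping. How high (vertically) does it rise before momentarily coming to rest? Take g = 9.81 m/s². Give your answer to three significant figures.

h ≈ 13.5 m

Here I = MR², so the shape factor k = I/(MR²) = 1.
Rolling without slipping gives ω = v/R, so the total kinetic energy is ½Mv² + ½Iω² = ½(1+k)Mv² = Mv².
At the top the kinetic energy is zero, so Mv₀² = Mgh.
Thus h = (1+k)v₀²/(2g) = 2 × 11.5² / (2 × 9.81) ≈ 13.5 m.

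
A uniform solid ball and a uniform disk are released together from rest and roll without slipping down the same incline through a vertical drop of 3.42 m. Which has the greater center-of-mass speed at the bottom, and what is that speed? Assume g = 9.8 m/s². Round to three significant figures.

For rolling without slipping, Mgh = ½(1+k)Mv² where k = I/(MR²), so v = √(2gh/(1+k)).
Uniform solid ball: k = 0.4, giving v = √(2×9.8×3.42/1.4) = 6.92 m/s.
Uniform disk: k = 0.5, giving v = √(2×9.8×3.42/1.5) = 6.685 m/s.
The smaller k wins: the uniform solid ball, at ≈ 6.92 m/s.

the uniform solid ball, at v ≈ 6.92 m/s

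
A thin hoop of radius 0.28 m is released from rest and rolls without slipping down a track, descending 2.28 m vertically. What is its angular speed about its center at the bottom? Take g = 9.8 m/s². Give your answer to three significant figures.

ω ≈ 16.9 rad/s

With I = MR², the ratio k = I/(MR²) is 1.
Pure rolling means v = ωR; then KE = ½Mv² + ½I(v/R)² = ½(1+k)Mv² = Mv².
Energy conservation Mgh = ½(1+k)Mv² gives v = √(2gh/(1+k)) = √(2 × 9.8 × 2.28 / 2) = 4.727 m/s.
The angular speed follows from ω = v/R = 4.727/0.28 ≈ 16.9 rad/s.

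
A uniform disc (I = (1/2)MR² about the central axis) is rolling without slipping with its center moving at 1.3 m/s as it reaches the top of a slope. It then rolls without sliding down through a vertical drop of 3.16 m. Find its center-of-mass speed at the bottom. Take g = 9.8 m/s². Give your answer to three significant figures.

v ≈ 6.56 m/s

With I = (1/2)MR², the ratio k = I/(MR²) is 0.5.
Rolling without slipping gives ω = v/R, so the total kinetic energy is ½Mv² + ½Iω² = ½(1+k)Mv² = (3/4)Mv².
Energy conservation: (3/4)Mv₀² + Mgh = (3/4)Mv², so v² = v₀² + 2gh/(1+k).
v = √(1.3² + 2×9.8×3.16/1.5) = √42.98 ≈ 6.56 m/s.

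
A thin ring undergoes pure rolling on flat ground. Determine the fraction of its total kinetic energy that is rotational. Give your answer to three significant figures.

Here I = MR², so the shape factor k = I/(MR²) = 1.
With ω = v/R, KE_trans = ½Mv² and KE_rot = ½Iω² = ½kMv², so KE_total = ½(1+k)Mv².
The rotational fraction is therefore k/(1+k) = 1/2 ≈ 0.500.

fraction ≈ 0.500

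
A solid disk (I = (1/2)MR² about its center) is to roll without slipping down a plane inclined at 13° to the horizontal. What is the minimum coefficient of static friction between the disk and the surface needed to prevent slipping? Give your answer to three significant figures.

μ_min ≈ 0.0770

For this body I = (1/2)MR², i.e. k = I/(MR²) = 0.5.
Translational: Mg sinθ − f = Ma. Rotational about the CM: fR = Iα = kMRa, so f = kMa.
These give a = g sinθ/(1+k) and the required friction f = kMg sinθ/(1+k).
With N = Mg cosθ, the no-slip condition f ≤ μN gives μ_min = f/N = k tanθ/(1+k).
μ_min = 0.5 × tan13° / 1.5 ≈ 0.0770.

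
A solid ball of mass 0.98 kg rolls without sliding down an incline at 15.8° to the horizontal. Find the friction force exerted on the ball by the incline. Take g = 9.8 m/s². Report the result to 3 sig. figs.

Here I = (2/5)MR², so the shape factor k = I/(MR²) = 0.4.
Newton's second law down the slope: Mg sinθ − f = Ma. The torque equation fR = Iα (with α = a/R) gives f = kMa.
Combining, a = g sinθ/(1+k) and f = kMa = kMg sinθ/(1+k).
f = 0.4 × 0.98 × 9.8 × sin15.8° / 1.4 ≈ 0.747 N.

f ≈ 0.747 N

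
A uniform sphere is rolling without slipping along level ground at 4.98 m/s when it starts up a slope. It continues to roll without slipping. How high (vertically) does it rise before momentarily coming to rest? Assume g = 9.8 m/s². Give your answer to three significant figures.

For this body I = (2/5)MR², i.e. k = I/(MR²) = 0.4.
Rolling without slipping gives ω = v/R, so the total kinetic energy is ½Mv² + ½Iω² = ½(1+k)Mv² = (7/10)Mv².
All of this converts to potential energy at the highest point: (7/10)Mv₀² = Mgh.
Thus h = (1+k)v₀²/(2g) = 1.4 × 4.98² / (2 × 9.8) ≈ 1.77 m.

h ≈ 1.77 m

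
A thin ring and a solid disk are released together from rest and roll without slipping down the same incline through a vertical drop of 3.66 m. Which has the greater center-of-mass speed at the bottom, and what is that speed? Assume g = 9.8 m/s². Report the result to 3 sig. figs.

For rolling without slipping, Mgh = ½(1+k)Mv² where k = I/(MR²), so v = √(2gh/(1+k)).
Thin ring: k = 1, giving v = √(2×9.8×3.66/2) = 5.989 m/s.
Solid disk: k = 0.5, giving v = √(2×9.8×3.66/1.5) = 6.915 m/s.
The smaller k wins: the solid disk, at ≈ 6.92 m/s.

the solid disk, at v ≈ 6.92 m/s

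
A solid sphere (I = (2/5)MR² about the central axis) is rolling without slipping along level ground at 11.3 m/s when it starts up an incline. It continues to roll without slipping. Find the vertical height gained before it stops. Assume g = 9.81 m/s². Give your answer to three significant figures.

The moment of inertia is (2/5)MR², giving k ≡ I/(MR²) = 0.4.
Since it rolls without slipping, ω = v/R and KE = ½Mv² + ½Iω² = ½(1+k)Mv² = (7/10)Mv².
All of this converts to potential energy at the highest point: (7/10)Mv₀² = Mgh.
Thus h = (1+k)v₀²/(2g) = 1.4 × 11.3² / (2 × 9.81) ≈ 9.11 m.

h ≈ 9.11 m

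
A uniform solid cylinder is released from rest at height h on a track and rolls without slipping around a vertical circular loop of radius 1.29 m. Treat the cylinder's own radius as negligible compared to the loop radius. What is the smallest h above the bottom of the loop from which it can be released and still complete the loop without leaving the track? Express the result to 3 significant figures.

h_min ≈ 3.55 m

For this body I = (1/2)MR², i.e. k = I/(MR²) = 0.5.
At the top, contact is just lost when gravity alone supplies the centripetal force: Mg = Mv_top²/r, i.e. v_top² = gr.
With ω = v/R, the kinetic energy at speed v is ½(1+k)Mv² = (3/4)Mv².
Energy conservation from release (height h) to the top (height 2r): Mgh = Mg(2r) + (3/4)M·gr.
Thus h_min = 2r + (1+k)r/2 = r(2 + 1.5/2) = 1.29 × 2.75 ≈ 3.55 m.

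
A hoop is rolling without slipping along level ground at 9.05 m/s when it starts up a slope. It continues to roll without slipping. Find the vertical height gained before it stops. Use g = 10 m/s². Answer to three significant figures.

With I = MR², the ratio k = I/(MR²) is 1.
The rolling condition ω = v/R makes the rotational term ½I(v/R)² = ½kMv², so KE_total = ½(1+k)Mv² = Mv².
At the top the kinetic energy is zero, so Mv₀² = Mgh.
Thus h = (1+k)v₀²/(2g) = 2 × 9.05² / (2 × 10) ≈ 8.19 m.

h ≈ 8.19 m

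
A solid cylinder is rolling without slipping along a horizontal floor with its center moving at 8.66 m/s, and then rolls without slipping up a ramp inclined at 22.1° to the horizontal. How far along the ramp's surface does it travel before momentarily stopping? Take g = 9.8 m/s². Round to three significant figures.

d ≈ 15.3 m

Here I = (1/2)MR², so the shape factor k = I/(MR²) = 0.5.
Rolling without slipping gives ω = v/R, so the total kinetic energy is ½Mv² + ½Iω² = ½(1+k)Mv² = (3/4)Mv².
Setting this equal to Mgh gives the vertical rise h = (1+k)v₀²/(2g) = 1.5×8.66²/(2×9.8) = 5.739 m.
Along the incline, d = h/sinθ = 5.739/sin22.1° ≈ 15.3 m.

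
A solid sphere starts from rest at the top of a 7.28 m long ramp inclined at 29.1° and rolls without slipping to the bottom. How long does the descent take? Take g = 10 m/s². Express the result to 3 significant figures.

The moment of inertia is (2/5)MR², giving k ≡ I/(MR²) = 0.4.
Along the incline Mg sinθ − f = Ma, and torque about the center fR = Iα = kMR²(a/R) gives f = kMa.
Hence a = g sinθ/(1+k) = 10×sin29.1°/1.4 = 3.474 m/s².
Starting from rest, L = ½at², so t = √(2L/a) = √(2×7.28/3.474) ≈ 2.05 s.

t ≈ 2.05 s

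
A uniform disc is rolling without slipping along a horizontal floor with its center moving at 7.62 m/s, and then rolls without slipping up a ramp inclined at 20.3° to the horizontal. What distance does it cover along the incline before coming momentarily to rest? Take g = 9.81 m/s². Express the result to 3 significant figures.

d ≈ 12.8 m

Here I = (1/2)MR², so the shape factor k = I/(MR²) = 0.5.
Rolling without slipping gives ω = v/R, so the total kinetic energy is ½Mv² + ½Iω² = ½(1+k)Mv² = (3/4)Mv².
Setting this equal to Mgh gives the vertical rise h = (1+k)v₀²/(2g) = 1.5×7.62²/(2×9.81) = 4.439 m.
The distance along the slope is d = h/sinθ = 4.439/sin20.3° ≈ 12.8 m.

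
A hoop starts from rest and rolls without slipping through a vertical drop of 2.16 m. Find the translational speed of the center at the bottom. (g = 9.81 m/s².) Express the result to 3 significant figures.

Here I = MR², so the shape factor k = I/(MR²) = 1.
The rolling condition ω = v/R makes the rotational term ½I(v/R)² = ½kMv², so KE_total = ½(1+k)Mv² = Mv².
Energy conservation: Mgh = Mv², so v = √(2gh/(1+k)) = √(2 × 9.81 × 2.16 / 2) ≈ 4.60 m/s.

v ≈ 4.60 m/s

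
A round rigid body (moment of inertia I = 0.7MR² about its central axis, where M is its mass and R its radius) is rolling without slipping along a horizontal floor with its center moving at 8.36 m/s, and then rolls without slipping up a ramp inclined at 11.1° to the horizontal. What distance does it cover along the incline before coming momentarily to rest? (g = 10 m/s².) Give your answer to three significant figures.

With I = 0.7MR², the ratio k = I/(MR²) is 0.7.
Rolling without slipping gives ω = v/R, so the total kinetic energy is ½Mv² + ½Iω² = ½(1+k)Mv² = (17/20)Mv².
Setting this equal to Mgh gives the vertical rise h = (1+k)v₀²/(2g) = 1.7×8.36²/(2×10) = 5.941 m.
Along the incline, d = h/sinθ = 5.941/sin11.1° ≈ 30.9 m.

d ≈ 30.9 m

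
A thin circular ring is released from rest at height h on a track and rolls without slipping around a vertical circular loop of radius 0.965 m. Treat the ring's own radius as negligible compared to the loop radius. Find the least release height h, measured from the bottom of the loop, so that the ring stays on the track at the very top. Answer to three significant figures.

The moment of inertia is MR², giving k ≡ I/(MR²) = 1.
At the top, contact is just lost when gravity alone supplies the centripetal force: Mg = Mv_top²/r, i.e. v_top² = gr.
With ω = v/R, the kinetic energy at speed v is ½(1+k)Mv² = Mv².
Energy conservation from release (height h) to the top (height 2r): Mgh = Mg(2r) + M·gr.
Thus h_min = 2r + (1+k)r/2 = r(2 + 2/2) = 0.965 × 3 ≈ 2.90 m.

h_min ≈ 2.90 m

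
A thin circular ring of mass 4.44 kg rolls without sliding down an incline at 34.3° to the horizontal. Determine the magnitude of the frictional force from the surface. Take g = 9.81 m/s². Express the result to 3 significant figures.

f ≈ 12.3 N

Here I = MR², so the shape factor k = I/(MR²) = 1.
Along the incline Mg sinθ − f = Ma, and torque about the center fR = Iα = kMR²(a/R) gives f = kMa.
Combining, a = g sinθ/(1+k) and f = kMa = kMg sinθ/(1+k).
f = 1 × 4.44 × 9.81 × sin34.3° / 2 ≈ 12.3 N.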